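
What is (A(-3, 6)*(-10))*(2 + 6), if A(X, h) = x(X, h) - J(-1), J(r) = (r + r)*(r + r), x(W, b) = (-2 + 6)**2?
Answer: -960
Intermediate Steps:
x(W, b) = 16 (x(W, b) = 4**2 = 16)
J(r) = 4*r**2 (J(r) = (2*r)*(2*r) = 4*r**2)
A(X, h) = 12 (A(X, h) = 16 - 4*(-1)**2 = 16 - 4 = 12)
(A(-3, 6)*(-10))*(2 + 6) = (12*(-10))*(2 + 6) = -120*8 = -960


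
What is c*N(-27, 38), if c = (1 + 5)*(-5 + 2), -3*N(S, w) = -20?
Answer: -120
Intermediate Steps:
N(S, w) = 20/3 (N(S, w) = -⅓*(-20) = 20/3)
c = -18 (c = 6*(-3) = -18)
c*N(-27, 38) = -18*20/3 = -120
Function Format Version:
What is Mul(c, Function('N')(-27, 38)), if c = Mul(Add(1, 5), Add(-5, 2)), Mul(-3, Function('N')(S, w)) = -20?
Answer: -120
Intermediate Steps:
Function('N')(S, w) = Rational(20, 3) (Function('N')(S, w) = Mul(Rational(-1, 3), -20) = Rational(20, 3))
c = -18 (c = Mul(6, -3) = -18)
Mul(c, Function('N')(-27, 38)) = Mul(-18, Rational(20, 3)) = -120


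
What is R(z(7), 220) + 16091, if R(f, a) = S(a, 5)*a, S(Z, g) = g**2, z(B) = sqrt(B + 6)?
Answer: 21591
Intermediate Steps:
z(B) = sqrt(6 + B)
R(f, a) = 25*a (R(f, a) = 5**2*a = 25*a)
R(z(7), 220) + 16091 = 25*220 + 16091 = 5500 + 16091 = 21591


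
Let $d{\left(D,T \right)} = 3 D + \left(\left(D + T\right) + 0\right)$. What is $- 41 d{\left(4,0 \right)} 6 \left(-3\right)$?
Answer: $11808$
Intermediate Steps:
$d{\left(D,T \right)} = T + 4 D$ ($d{\left(D,T \right)} = 3 D + \left(D + T\right) = T + 4 D$)
$- 41 d{\left(4,0 \right)} 6 \left(-3\right) = - 41 \left(0 + 4 \cdot 4\right) 6 \left(-3\right) = - 41 \left(0 + 16\right) 6 \left(-3\right) = - 41 \cdot 16 \cdot 6 \left(-3\right) = - 41 \cdot 96 \left(-3\right) = \left(-41\right) \left(-288\right) = 11808$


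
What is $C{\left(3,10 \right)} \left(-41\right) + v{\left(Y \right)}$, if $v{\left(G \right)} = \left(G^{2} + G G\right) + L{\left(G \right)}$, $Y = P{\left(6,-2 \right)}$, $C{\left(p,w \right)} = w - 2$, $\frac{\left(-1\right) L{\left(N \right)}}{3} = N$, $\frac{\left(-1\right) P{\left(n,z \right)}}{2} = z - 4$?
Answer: $-76$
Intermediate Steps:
$P{\left(n,z \right)} = 8 - 2 z$ ($P{\left(n,z \right)} = - 2 \left(z - 4\right) = - 2 \left(-4 + z\right) = 8 - 2 z$)
$L{\left(N \right)} = - 3 N$
$C{\left(p,w \right)} = -2 + w$ ($C{\left(p,w \right)} = w - 2 = -2 + w$)
$Y = 12$ ($Y = 8 - -4 = 8 + 4 = 12$)
$v{\left(G \right)} = - 3 G + 2 G^{2}$ ($v{\left(G \right)} = \left(G^{2} + G G\right) - 3 G = \left(G^{2} + G^{2}\right) - 3 G = 2 G^{2} - 3 G = - 3 G + 2 G^{2}$)
$C{\left(3,10 \right)} \left(-41\right) + v{\left(Y \right)} = \left(-2 + 10\right) \left(-41\right) + 12 \left(-3 + 2 \cdot 12\right) = 8 \left(-41\right) + 12 \left(-3 + 24\right) = -328 + 12 \cdot 21 = -328 + 252 = -76$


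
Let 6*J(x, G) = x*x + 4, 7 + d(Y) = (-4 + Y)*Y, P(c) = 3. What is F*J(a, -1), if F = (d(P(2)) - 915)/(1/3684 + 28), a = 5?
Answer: -567950/3557 ≈ -159.67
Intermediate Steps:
d(Y) = -7 + Y*(-4 + Y) (d(Y) = -7 + (-4 + Y)*Y = -7 + Y*(-4 + Y))
J(x, G) = ⅔ + x²/6 (J(x, G) = (x*x + 4)/6 = (x² + 4)/6 = (4 + x²)/6 = ⅔ + x²/6)
F = -3407700/103153 (F = ((-7 + 3² - 4*3) - 915)/(1/3684 + 28) = ((-7 + 9 - 12) - 915)/(1/3684 + 28) = (-10 - 915)/(103153/3684) = -925*3684/103153 = -3407700/103153 ≈ -33.035)
F*J(a, -1) = -3407700*(⅔ + (⅙)*5²)/103153 = -3407700*(⅔ + (⅙)*25)/103153 = -3407700*(⅔ + 25/6)/103153 = -3407700/103153*29/6 = -567950/3557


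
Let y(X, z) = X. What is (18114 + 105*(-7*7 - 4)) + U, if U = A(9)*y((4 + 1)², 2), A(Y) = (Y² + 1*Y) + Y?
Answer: 15024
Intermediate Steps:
A(Y) = Y² + 2*Y (A(Y) = (Y² + Y) + Y = (Y + Y²) + Y = Y² + 2*Y)
U = 2475 (U = (9*(2 + 9))*(4 + 1)² = (9*11)*5² = 99*25 = 2475)
(18114 + 105*(-7*7 - 4)) + U = (18114 + 105*(-7*7 - 4)) + 2475 = (18114 + 105*(-49 - 4)) + 2475 = (18114 + 105*(-53)) + 2475 = (18114 - 5565) + 2475 = 12549 + 2475 = 15024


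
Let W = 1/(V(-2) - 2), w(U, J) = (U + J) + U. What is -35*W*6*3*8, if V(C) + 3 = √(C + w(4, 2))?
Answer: 25200/17 + 10080*√2/17 ≈ 2320.9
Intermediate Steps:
w(U, J) = J + 2*U (w(U, J) = (J + U) + U = J + 2*U)
V(C) = -3 + √(10 + C) (V(C) = -3 + √(C + (2 + 2*4)) = -3 + √(C + (2 + 8)) = -3 + √(C + 10) = -3 + √(10 + C))
W = 1/(-5 + 2*√2) (W = 1/((-3 + √(10 - 2)) - 2) = 1/((-3 + √8) - 2) = 1/((-3 + 2*√2) - 2) = 1/(-5 + 2*√2) ≈ -0.46050)
-35*W*6*3*8 = -35*(-5/17 - 2*√2/17)*6*3*8 = -35*(-30/17 - 12*√2/17)*3*8 = -35*(-90/17 - 36*√2/17)*8 = (3150/17 + 1260*√2/17)*8 = 25200/17 + 10080*√2/17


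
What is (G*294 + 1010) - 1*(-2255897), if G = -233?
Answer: 2188405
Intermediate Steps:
(G*294 + 1010) - 1*(-2255897) = (-233*294 + 1010) - 1*(-2255897) = (-68502 + 1010) + 2255897 = -67492 + 2255897 = 2188405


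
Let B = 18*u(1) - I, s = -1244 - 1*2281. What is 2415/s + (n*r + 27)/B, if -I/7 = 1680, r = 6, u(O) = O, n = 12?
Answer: -624331/922610 ≈ -0.67670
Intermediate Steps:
I = -11760 (I = -7*1680 = -11760)
s = -3525 (s = -1244 - 2281 = -3525)
B = 11778 (B = 18*1 - 1*(-11760) = 18 + 11760 = 11778)
2415/s + (n*r + 27)/B = 2415/(-3525) + (12*6 + 27)/11778 = 2415*(-1/3525) + (72 + 27)*(1/11778) = -161/235 + 99*(1/11778) = -161/235 + 33/3926 = -624331/922610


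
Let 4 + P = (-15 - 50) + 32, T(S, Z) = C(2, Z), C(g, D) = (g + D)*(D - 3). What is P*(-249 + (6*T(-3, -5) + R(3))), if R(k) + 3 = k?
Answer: 3885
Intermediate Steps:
C(g, D) = (-3 + D)*(D + g) (C(g, D) = (D + g)*(-3 + D) = (-3 + D)*(D + g))
R(k) = -3 + k
T(S, Z) = -6 + Z² - Z (T(S, Z) = Z² - 3*Z - 3*2 + Z*2 = Z² - 3*Z - 6 + 2*Z = -6 + Z² - Z)
P = -37 (P = -4 + ((-15 - 50) + 32) = -4 + (-65 + 32) = -4 - 33 = -37)
P*(-249 + (6*T(-3, -5) + R(3))) = -37*(-249 + (6*(-6 + (-5)² - 1*(-5)) + (-3 + 3))) = -37*(-249 + (6*(-6 + 25 + 5) + 0)) = -37*(-249 + (6*24 + 0)) = -37*(-249 + (144 + 0)) = -37*(-249 + 144) = -37*(-105) = 3885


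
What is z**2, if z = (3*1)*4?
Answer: 144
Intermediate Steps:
z = 12 (z = 3*4 = 12)
z**2 = 12**2 = 144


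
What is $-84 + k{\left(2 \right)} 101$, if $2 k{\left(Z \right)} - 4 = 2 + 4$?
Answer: $421$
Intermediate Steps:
$k{\left(Z \right)} = 5$ ($k{\left(Z \right)} = 2 + \frac{2 + 4}{2} = 2 + \frac{1}{2} \cdot 6 = 2 + 3 = 5$)
$-84 + k{\left(2 \right)} 101 = -84 + 5 \cdot 101 = -84 + 505 = 421$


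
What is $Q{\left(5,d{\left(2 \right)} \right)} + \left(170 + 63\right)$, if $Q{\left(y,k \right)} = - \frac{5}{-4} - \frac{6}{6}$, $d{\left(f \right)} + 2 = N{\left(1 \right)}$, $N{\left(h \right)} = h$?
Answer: $\frac{933}{4} \approx 233.25$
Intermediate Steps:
$d{\left(f \right)} = -1$ ($d{\left(f \right)} = -2 + 1 = -1$)
$Q{\left(y,k \right)} = \frac{1}{4}$ ($Q{\left(y,k \right)} = \left(-5\right) \left(- \frac{1}{4}\right) - 1 = \frac{5}{4} - 1 = \frac{1}{4}$)
$Q{\left(5,d{\left(2 \right)} \right)} + \left(170 + 63\right) = \frac{1}{4} + \left(170 + 63\right) = \frac{1}{4} + 233 = \frac{933}{4}$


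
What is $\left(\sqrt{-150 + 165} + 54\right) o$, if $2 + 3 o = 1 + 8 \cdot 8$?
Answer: $1134 + 21 \sqrt{15} \approx 1215.3$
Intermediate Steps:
$o = 21$ ($o = - \frac{2}{3} + \frac{1 + 8 \cdot 8}{3} = - \frac{2}{3} + \frac{1 + 64}{3} = - \frac{2}{3} + \frac{1}{3} \cdot 65 = - \frac{2}{3} + \frac{65}{3} = 21$)
$\left(\sqrt{-150 + 165} + 54\right) o = \left(\sqrt{-150 + 165} + 54\right) 21 = \left(\sqrt{15} + 54\right) 21 = \left(54 + \sqrt{15}\right) 21 = 1134 + 21 \sqrt{15}$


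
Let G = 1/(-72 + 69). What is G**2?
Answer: 1/9 ≈ 0.11111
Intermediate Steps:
G = -1/3 (G = 1/(-3) = -1/3 ≈ -0.33333)
G**2 = (-1/3)**2 = 1/9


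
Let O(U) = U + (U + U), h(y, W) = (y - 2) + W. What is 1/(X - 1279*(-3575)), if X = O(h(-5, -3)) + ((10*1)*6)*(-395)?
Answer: 1/4548695 ≈ 2.1984e-7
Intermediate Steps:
h(y, W) = -2 + W + y (h(y, W) = (-2 + y) + W = -2 + W + y)
O(U) = 3*U (O(U) = U + 2*U = 3*U)
X = -23730 (X = 3*(-2 - 3 - 5) + ((10*1)*6)*(-395) = 3*(-10) + (10*6)*(-395) = -30 + 60*(-395) = -30 - 23700 = -23730)
1/(X - 1279*(-3575)) = 1/(-23730 - 1279*(-3575)) = 1/(-23730 + 4572425) = 1/4548695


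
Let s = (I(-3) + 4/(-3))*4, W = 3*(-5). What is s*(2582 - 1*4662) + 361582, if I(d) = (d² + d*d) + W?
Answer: 1043146/3 ≈ 3.4772e+5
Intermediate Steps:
W = -15
I(d) = -15 + 2*d² (I(d) = (d² + d*d) - 15 = (d² + d²) - 15 = 2*d² - 15 = -15 + 2*d²)
s = 20/3 (s = ((-15 + 2*(-3)²) + 4/(-3))*4 = ((-15 + 2*9) + 4*(-⅓))*4 = ((-15 + 18) - 4/3)*4 = (3 - 4/3)*4 = (5/3)*4 = 20/3 ≈ 6.6667)
s*(2582 - 1*4662) + 361582 = 20*(2582 - 1*4662)/3 + 361582 = 20*(2582 - 4662)/3 + 361582 = (20/3)*(-2080) + 361582 = -41600/3 + 361582 = 1043146/3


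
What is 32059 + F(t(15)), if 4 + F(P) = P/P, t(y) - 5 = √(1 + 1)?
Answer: 32056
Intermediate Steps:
t(y) = 5 + √2 (t(y) = 5 + √(1 + 1) = 5 + √2)
F(P) = -3 (F(P) = -4 + P/P = -4 + 1 = -3)
32059 + F(t(15)) = 32059 - 3 = 32056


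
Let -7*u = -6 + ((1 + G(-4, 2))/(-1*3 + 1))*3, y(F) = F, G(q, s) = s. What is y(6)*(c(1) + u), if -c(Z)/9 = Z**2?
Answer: -45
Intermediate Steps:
c(Z) = -9*Z**2
u = 3/2 (u = -(-6 + ((1 + 2)/(-1*3 + 1))*3)/7 = -(-6 + (3/(-3 + 1))*3)/7 = -(-6 + (3/(-2))*3)/7 = -(-6 + (3*(-1/2))*3)/7 = -(-6 - 3/2*3)/7 = -(-6 - 9/2)/7 = -1/7*(-21/2) = 3/2 ≈ 1.5000)
y(6)*(c(1) + u) = 6*(-9*1**2 + 3/2) = 6*(-9*1 + 3/2) = 6*(-9 + 3/2) = 6*(-15/2) = -45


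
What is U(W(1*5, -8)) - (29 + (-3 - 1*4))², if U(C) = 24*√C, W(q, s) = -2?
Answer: -484 + 24*I*√2 ≈ -484.0 + 33.941*I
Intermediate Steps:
U(W(1*5, -8)) - (29 + (-3 - 1*4))² = 24*√(-2) - (29 + (-3 - 1*4))² = 24*(I*√2) - (29 + (-3 - 4))² = 24*I*√2 - (29 - 7)² = 24*I*√2 - 1*22² = 24*I*√2 - 1*484 = 24*I*√2 - 484 = -484 + 24*I*√2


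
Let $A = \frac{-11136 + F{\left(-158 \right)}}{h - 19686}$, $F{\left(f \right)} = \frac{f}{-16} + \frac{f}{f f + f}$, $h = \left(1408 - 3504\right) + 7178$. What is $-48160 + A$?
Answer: $- \frac{883366797419}{18342624} \approx -48159.0$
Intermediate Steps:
$h = 5082$ ($h = -2096 + 7178 = 5082$)
$F{\left(f \right)} = - \frac{f}{16} + \frac{f}{f + f^{2}}$ ($F{\left(f \right)} = f \left(- \frac{1}{16}\right) + \frac{f}{f^{2} + f} = - \frac{f}{16} + \frac{f}{f + f^{2}}$)
$A = \frac{13974421}{18342624}$ ($A = \frac{-11136 + \frac{16 - -158 - \left(-158\right)^{2}}{16 \left(1 - 158\right)}}{5082 - 19686} = \frac{-11136 + \frac{16 + 158 - 24964}{16 \left(-157\right)}}{-14604} = \left(-11136 + \frac{1}{16} \left(- \frac{1}{157}\right) \left(16 + 158 - 24964\right)\right) \left(- \frac{1}{14604}\right) = \left(-11136 + \frac{1}{16} \left(- \frac{1}{157}\right) \left(-24790\right)\right) \left(- \frac{1}{14604}\right) = \left(-11136 + \frac{12395}{1256}\right) \left(- \frac{1}{14604}\right) = \left(- \frac{13974421}{1256}\right) \left(- \frac{1}{14604}\right) = \frac{13974421}{18342624} \approx 0.76186$)
$-48160 + A = -48160 + \frac{13974421}{18342624} = - \frac{883366797419}{18342624}$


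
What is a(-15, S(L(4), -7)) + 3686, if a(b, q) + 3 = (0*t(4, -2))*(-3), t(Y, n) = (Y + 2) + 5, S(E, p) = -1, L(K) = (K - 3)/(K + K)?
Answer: 3683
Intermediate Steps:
L(K) = (-3 + K)/(2*K) (L(K) = (-3 + K)/((2*K)) = (-3 + K)*(1/(2*K)) = (-3 + K)/(2*K))
t(Y, n) = 7 + Y (t(Y, n) = (2 + Y) + 5 = 7 + Y)
a(b, q) = -3 (a(b, q) = -3 + (0*(7 + 4))*(-3) = -3 + (0*11)*(-3) = -3 + 0*(-3) = -3 + 0 = -3)
a(-15, S(L(4), -7)) + 3686 = -3 + 3686 = 3683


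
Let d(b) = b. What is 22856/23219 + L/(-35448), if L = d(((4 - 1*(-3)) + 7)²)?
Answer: 28773163/29395254 ≈ 0.97884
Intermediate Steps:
L = 196 (L = ((4 - 1*(-3)) + 7)² = ((4 + 3) + 7)² = (7 + 7)² = 14² = 196)
22856/23219 + L/(-35448) = 22856/23219 + 196/(-35448) = 22856*(1/23219) + 196*(-1/35448) = 22856/23219 - 7/1266 = 28773163/29395254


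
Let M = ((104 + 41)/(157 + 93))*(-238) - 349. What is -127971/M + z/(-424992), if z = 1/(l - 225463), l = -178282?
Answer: 34309903908850511/130578768625440 ≈ 262.75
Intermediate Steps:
M = -12176/25 (M = (145/250)*(-238) - 349 = (145*(1/250))*(-238) - 349 = (29/50)*(-238) - 349 = -3451/25 - 349 = -12176/25 ≈ -487.04)
z = -1/403745 (z = 1/(-178282 - 225463) = 1/(-403745) = -1/403745 ≈ -2.4768e-6)
-127971/M + z/(-424992) = -127971/(-12176/25) - 1/403745/(-424992) = -127971*(-25/12176) - 1/403745*(-1/424992) = 3199275/12176 + 1/171588395040 = 34309903908850511/130578768625440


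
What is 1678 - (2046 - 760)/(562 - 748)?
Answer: 156697/93 ≈ 1684.9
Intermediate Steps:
1678 - (2046 - 760)/(562 - 748) = 1678 - 1286/(-186) = 1678 - 1286*(-1)/186 = 1678 - 1*(-643/93) = 1678 + 643/93 = 156697/93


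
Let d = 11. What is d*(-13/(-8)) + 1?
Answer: 151/8 ≈ 18.875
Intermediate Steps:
d*(-13/(-8)) + 1 = 11*(-13/(-8)) + 1 = 11*(-13*(-⅛)) + 1 = 11*(13/8) + 1 = 143/8 + 1 = 151/8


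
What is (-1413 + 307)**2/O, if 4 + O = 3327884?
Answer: 305809/831970 ≈ 0.36757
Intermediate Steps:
O = 3327880 (O = -4 + 3327884 = 3327880)
(-1413 + 307)**2/O = (-1413 + 307)**2/3327880 = (-1106)**2*(1/3327880) = 1223236*(1/3327880) = 305809/831970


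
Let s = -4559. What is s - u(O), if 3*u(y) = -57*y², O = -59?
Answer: 61580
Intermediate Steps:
u(y) = -19*y² (u(y) = (-57*y²)/3 = -19*y²)
s - u(O) = -4559 - (-19)*(-59)² = -4559 - (-19)*3481 = -4559 - 1*(-66139) = -4559 + 66139 = 61580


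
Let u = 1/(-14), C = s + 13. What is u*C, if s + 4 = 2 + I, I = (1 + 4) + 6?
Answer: -11/7 ≈ -1.5714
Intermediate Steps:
I = 11 (I = 5 + 6 = 11)
s = 9 (s = -4 + (2 + 11) = -4 + 13 = 9)
C = 22 (C = 9 + 13 = 22)
u = -1/14 ≈ -0.071429
u*C = -1/14*22 = -11/7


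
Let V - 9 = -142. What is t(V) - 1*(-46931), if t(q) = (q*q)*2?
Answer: 82309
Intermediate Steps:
V = -133 (V = 9 - 142 = -133)
t(q) = 2*q**2 (t(q) = q**2*2 = 2*q**2)
t(V) - 1*(-46931) = 2*(-133)**2 - 1*(-46931) = 2*17689 + 46931 = 35378 + 46931 = 82309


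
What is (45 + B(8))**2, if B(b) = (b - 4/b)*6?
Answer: 8100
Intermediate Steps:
B(b) = -24/b + 6*b
(45 + B(8))**2 = (45 + (-24/8 + 6*8))**2 = (45 + (-24*1/8 + 48))**2 = (45 + (-3 + 48))**2 = (45 + 45)**2 = 90**2 = 8100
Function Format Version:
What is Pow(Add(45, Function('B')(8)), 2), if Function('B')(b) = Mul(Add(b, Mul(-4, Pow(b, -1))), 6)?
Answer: 8100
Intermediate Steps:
Function('B')(b) = Add(Mul(-24, Pow(b, -1)), Mul(6, b))
Pow(Add(45, Function('B')(8)), 2) = Pow(Add(45, Add(Mul(-24, Pow(8, -1)), Mul(6, 8))), 2) = Pow(Add(45, Add(Mul(-24, Rational(1, 8)), 48)), 2) = Pow(Add(45, Add(-3, 48)), 2) = Pow(Add(45, 45), 2) = Pow(90, 2) = 8100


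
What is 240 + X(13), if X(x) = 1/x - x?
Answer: 2952/13 ≈ 227.08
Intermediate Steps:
240 + X(13) = 240 + (1/13 - 1*13) = 240 + (1/13 - 13) = 240 - 168/13 = 2952/13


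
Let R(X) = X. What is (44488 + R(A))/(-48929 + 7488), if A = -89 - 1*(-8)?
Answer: -44407/41441 ≈ -1.0716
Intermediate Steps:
A = -81 (A = -89 + 8 = -81)
(44488 + R(A))/(-48929 + 7488) = (44488 - 81)/(-48929 + 7488) = 44407/(-41441) = 44407*(-1/41441) = -44407/41441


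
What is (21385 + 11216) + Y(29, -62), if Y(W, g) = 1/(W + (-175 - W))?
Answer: 5705174/175 ≈ 32601.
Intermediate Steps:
Y(W, g) = -1/175 (Y(W, g) = 1/(-175) = -1/175)
(21385 + 11216) + Y(29, -62) = (21385 + 11216) - 1/175 = 32601 - 1/175 = 5705174/175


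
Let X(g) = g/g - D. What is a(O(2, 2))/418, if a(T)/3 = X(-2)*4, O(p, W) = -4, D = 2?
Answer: -6/209 ≈ -0.028708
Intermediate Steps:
X(g) = -1 (X(g) = g/g - 1*2 = 1 - 2 = -1)
a(T) = -12 (a(T) = 3*(-1*4) = 3*(-4) = -12)
a(O(2, 2))/418 = -12/418 = -12*1/418 = -6/209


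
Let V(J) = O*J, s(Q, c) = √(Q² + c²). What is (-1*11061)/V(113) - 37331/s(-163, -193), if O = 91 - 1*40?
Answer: -3687/1921 - 37331*√63818/63818 ≈ -149.69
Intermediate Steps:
O = 51 (O = 91 - 40 = 51)
V(J) = 51*J
(-1*11061)/V(113) - 37331/s(-163, -193) = (-1*11061)/((51*113)) - 37331/√((-163)² + (-193)²) = -11061/5763 - 37331/√(26569 + 37249) = -11061*1/5763 - 37331*√63818/63818 = -3687/1921 - 37331*√63818/63818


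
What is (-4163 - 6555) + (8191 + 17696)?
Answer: 15169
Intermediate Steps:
(-4163 - 6555) + (8191 + 17696) = -10718 + 25887 = 15169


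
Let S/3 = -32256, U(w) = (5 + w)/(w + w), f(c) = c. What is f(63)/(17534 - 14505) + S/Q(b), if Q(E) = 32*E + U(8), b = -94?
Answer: 4692795597/145740335 ≈ 32.200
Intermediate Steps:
U(w) = (5 + w)/(2*w) (U(w) = (5 + w)/((2*w)) = (5 + w)*(1/(2*w)) = (5 + w)/(2*w))
S = -96768 (S = 3*(-32256) = -96768)
Q(E) = 13/16 + 32*E (Q(E) = 32*E + (1/2)*(5 + 8)/8 = 32*E + (1/2)*(1/8)*13 = 32*E + 13/16 = 13/16 + 32*E)
f(63)/(17534 - 14505) + S/Q(b) = 63/(17534 - 14505) - 96768/(13/16 + 32*(-94)) = 63/3029 - 96768/(13/16 - 3008) = 63*(1/3029) - 96768/(-48115/16) = 63/3029 - 96768*(-16/48115) = 63/3029 + 1548288/48115 = 4692795597/145740335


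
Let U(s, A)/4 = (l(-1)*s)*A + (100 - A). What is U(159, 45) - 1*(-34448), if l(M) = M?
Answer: 6048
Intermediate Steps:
U(s, A) = 400 - 4*A - 4*A*s (U(s, A) = 4*((-s)*A + (100 - A)) = 4*(-A*s + (100 - A)) = 4*(100 - A - A*s) = 400 - 4*A - 4*A*s)
U(159, 45) - 1*(-34448) = (400 - 4*45 - 4*45*159) - 1*(-34448) = (400 - 180 - 28620) + 34448 = -28400 + 34448 = 6048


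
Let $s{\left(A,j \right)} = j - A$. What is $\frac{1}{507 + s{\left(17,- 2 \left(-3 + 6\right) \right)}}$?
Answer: $\frac{1}{484} \approx 0.0020661$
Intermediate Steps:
$\frac{1}{507 + s{\left(17,- 2 \left(-3 + 6\right) \right)}} = \frac{1}{507 - \left(17 + 2 \left(-3 + 6\right)\right)} = \frac{1}{507 - 23} = \frac{1}{484}$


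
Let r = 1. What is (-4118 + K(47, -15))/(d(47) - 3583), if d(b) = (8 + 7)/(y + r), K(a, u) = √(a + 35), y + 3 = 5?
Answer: 2059/1789 - √82/3578 ≈ 1.1484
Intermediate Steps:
y = 2 (y = -3 + 5 = 2)
K(a, u) = √(35 + a)
d(b) = 5 (d(b) = (8 + 7)/(2 + 1) = 15/3 = 15*(⅓) = 5)
(-4118 + K(47, -15))/(d(47) - 3583) = (-4118 + √(35 + 47))/(5 - 3583) = (-4118 + √82)/(-3578) = (-4118 + √82)*(-1/3578) = 2059/1789 - √82/3578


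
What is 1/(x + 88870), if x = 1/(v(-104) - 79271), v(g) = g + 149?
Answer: 79226/7040814619 ≈ 1.1252e-5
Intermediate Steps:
v(g) = 149 + g
x = -1/79226 (x = 1/((149 - 104) - 79271) = 1/(45 - 79271) = 1/(-79226) = -1/79226 ≈ -1.2622e-5)
1/(x + 88870) = 1/(-1/79226 + 88870) = 1/(7040814619/79226) = 79226/7040814619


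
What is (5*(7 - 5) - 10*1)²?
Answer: 0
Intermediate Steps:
(5*(7 - 5) - 10*1)² = (5*2 - 10)² = (10 - 10)² = 0² = 0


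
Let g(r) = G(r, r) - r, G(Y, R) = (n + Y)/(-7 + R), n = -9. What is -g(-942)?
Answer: -894909/949 ≈ -943.00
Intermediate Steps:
G(Y, R) = (-9 + Y)/(-7 + R)
g(r) = -r + (-9 + r)/(-7 + r) (g(r) = (-9 + r)/(-7 + r) - r = -r + (-9 + r)/(-7 + r))
-g(-942) = -(-9 - 942 - 1*(-942)*(-7 - 942))/(-7 - 942) = -(-9 - 942 - 1*(-942)*(-949))/(-949) = -(-1)*(-9 - 942 - 893958)/949 = -(-1)*(-894909)/949 = -1*894909/949 = -894909/949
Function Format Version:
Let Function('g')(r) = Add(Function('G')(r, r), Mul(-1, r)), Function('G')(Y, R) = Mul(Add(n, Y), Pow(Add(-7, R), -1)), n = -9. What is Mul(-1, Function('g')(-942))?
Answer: Rational(-894909, 949) ≈ -943.00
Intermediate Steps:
Function('G')(Y, R) = Mul(Pow(Add(-7, R), -1), Add(-9, Y)) (Function('G')(Y, R) = Mul(Add(-9, Y), Pow(Add(-7, R), -1)) = Mul(Pow(Add(-7, R), -1), Add(-9, Y)))
Function('g')(r) = Add(Mul(-1, r), Mul(Pow(Add(-7, r), -1), Add(-9, r))) (Function('g')(r) = Add(Mul(Pow(Add(-7, r), -1), Add(-9, r)), Mul(-1, r)) = Add(Mul(-1, r), Mul(Pow(Add(-7, r), -1), Add(-9, r))))
Mul(-1, Function('g')(-942)) = Mul(-1, Mul(Pow(Add(-7, -942), -1), Add(-9, -942, Mul(-1, -942, Add(-7, -942))))) = Mul(-1, Mul(Pow(-949, -1), Add(-9, -942, Mul(-1, -942, -949)))) = Mul(-1, Mul(Rational(-1, 949), Add(-9, -942, -893958))) = Mul(-1, Mul(Rational(-1, 949), -894909)) = Mul(-1, Rational(894909, 949)) = Rational(-894909, 949)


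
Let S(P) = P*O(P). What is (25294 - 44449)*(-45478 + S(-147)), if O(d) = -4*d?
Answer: 2526812670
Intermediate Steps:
S(P) = -4*P**2 (S(P) = P*(-4*P) = -4*P**2)
(25294 - 44449)*(-45478 + S(-147)) = (25294 - 44449)*(-45478 - 4*(-147)**2) = -19155*(-45478 - 4*21609) = -19155*(-45478 - 86436) = -19155*(-131914) = 2526812670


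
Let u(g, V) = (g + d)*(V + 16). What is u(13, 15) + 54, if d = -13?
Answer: 54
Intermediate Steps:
u(g, V) = (-13 + g)*(16 + V) (u(g, V) = (g - 13)*(V + 16) = (-13 + g)*(16 + V))
u(13, 15) + 54 = (-208 - 13*15 + 16*13 + 15*13) + 54 = (-208 - 195 + 208 + 195) + 54 = 0 + 54 = 54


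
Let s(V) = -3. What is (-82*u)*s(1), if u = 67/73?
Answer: 16482/73 ≈ 225.78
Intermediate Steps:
u = 67/73 (u = 67*(1/73) = 67/73 ≈ 0.91781)
(-82*u)*s(1) = -82*67/73*(-3) = -5494/73*(-3) = 16482/73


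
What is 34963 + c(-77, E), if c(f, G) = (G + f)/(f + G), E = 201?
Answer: 34964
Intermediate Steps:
c(f, G) = 1 (c(f, G) = (G + f)/(G + f) = 1)
34963 + c(-77, E) = 34963 + 1 = 34964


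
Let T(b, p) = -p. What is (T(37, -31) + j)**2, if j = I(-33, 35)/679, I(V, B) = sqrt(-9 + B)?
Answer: (21049 + sqrt(26))**2/461041 ≈ 961.47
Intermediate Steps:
j = sqrt(26)/679 (j = sqrt(-9 + 35)/679 = sqrt(26)*(1/679) = sqrt(26)/679 ≈ 0.0075096)
(T(37, -31) + j)**2 = (-1*(-31) + sqrt(26)/679)**2 = (31 + sqrt(26)/679)**2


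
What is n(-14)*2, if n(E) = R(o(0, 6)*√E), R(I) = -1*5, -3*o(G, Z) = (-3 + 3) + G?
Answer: -10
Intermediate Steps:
o(G, Z) = -G/3 (o(G, Z) = -((-3 + 3) + G)/3 = -(0 + G)/3 = -G/3)
R(I) = -5
n(E) = -5
n(-14)*2 = -5*2 = -10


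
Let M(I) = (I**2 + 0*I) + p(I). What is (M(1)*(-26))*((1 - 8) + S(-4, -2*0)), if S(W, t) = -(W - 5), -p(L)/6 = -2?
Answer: -676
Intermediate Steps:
p(L) = 12 (p(L) = -6*(-2) = 12)
S(W, t) = 5 - W (S(W, t) = -(-5 + W) = 5 - W)
M(I) = 12 + I**2 (M(I) = (I**2 + 0*I) + 12 = (I**2 + 0) + 12 = I**2 + 12 = 12 + I**2)
(M(1)*(-26))*((1 - 8) + S(-4, -2*0)) = ((12 + 1**2)*(-26))*((1 - 8) + (5 - 1*(-4))) = ((12 + 1)*(-26))*(-7 + (5 + 4)) = (13*(-26))*(-7 + 9) = -338*2 = -676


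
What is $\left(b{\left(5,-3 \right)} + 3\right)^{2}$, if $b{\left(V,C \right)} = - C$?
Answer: $36$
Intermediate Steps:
$\left(b{\left(5,-3 \right)} + 3\right)^{2} = \left(\left(-1\right) \left(-3\right) + 3\right)^{2} = \left(3 + 3\right)^{2} = 6^{2} = 36$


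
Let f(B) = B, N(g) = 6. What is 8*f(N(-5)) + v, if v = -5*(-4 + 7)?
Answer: 33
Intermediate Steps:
v = -15 (v = -5*3 = -15)
8*f(N(-5)) + v = 8*6 - 15 = 48 - 15 = 33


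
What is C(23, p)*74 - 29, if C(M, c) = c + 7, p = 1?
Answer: 563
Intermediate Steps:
C(M, c) = 7 + c
C(23, p)*74 - 29 = (7 + 1)*74 - 29 = 8*74 - 29 = 592 - 29 = 563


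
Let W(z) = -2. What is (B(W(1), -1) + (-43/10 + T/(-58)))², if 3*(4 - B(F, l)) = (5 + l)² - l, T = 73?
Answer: 9878449/189225 ≈ 52.205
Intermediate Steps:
B(F, l) = 4 - (5 + l)²/3 + l/3 (B(F, l) = 4 - ((5 + l)² - l)/3 = 4 + (-(5 + l)²/3 + l/3) = 4 - (5 + l)²/3 + l/3)
(B(W(1), -1) + (-43/10 + T/(-58)))² = ((4 - (5 - 1)²/3 + (⅓)*(-1)) + (-43/10 + 73/(-58)))² = ((4 - ⅓*4² - ⅓) + (-43*⅒ + 73*(-1/58)))² = ((4 - ⅓*16 - ⅓) + (-43/10 - 73/58))² = ((4 - 16/3 - ⅓) - 806/145)² = (-5/3 - 806/145)² = (-3143/435)² = 9878449/189225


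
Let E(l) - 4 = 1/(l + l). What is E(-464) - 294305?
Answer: -273111329/928 ≈ -2.9430e+5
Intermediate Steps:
E(l) = 4 + 1/(2*l) (E(l) = 4 + 1/(l + l) = 4 + 1/(2*l))
E(-464) - 294305 = (4 + (1/2)/(-464)) - 294305 = (4 + (1/2)*(-1/464)) - 294305 = (4 - 1/928) - 294305 = 3711/928 - 294305 = -273111329/928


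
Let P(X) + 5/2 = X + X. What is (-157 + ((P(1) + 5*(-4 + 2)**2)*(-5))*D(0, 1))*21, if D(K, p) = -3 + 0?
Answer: 5691/2 ≈ 2845.5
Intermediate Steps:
D(K, p) = -3
P(X) = -5/2 + 2*X (P(X) = -5/2 + (X + X) = -5/2 + 2*X)
(-157 + ((P(1) + 5*(-4 + 2)**2)*(-5))*D(0, 1))*21 = (-157 + (((-5/2 + 2*1) + 5*(-4 + 2)**2)*(-5))*(-3))*21 = (-157 + (((-5/2 + 2) + 5*(-2)**2)*(-5))*(-3))*21 = (-157 + ((-1/2 + 5*4)*(-5))*(-3))*21 = (-157 + ((-1/2 + 20)*(-5))*(-3))*21 = (-157 + ((39/2)*(-5))*(-3))*21 = (-157 - 195/2*(-3))*21 = (-157 + 585/2)*21 = (271/2)*21 = 5691/2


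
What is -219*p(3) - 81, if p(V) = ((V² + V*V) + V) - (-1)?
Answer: -4899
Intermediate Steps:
p(V) = 1 + V + 2*V² (p(V) = ((V² + V²) + V) - 1*(-1) = (2*V² + V) + 1 = (V + 2*V²) + 1 = 1 + V + 2*V²)
-219*p(3) - 81 = -219*(1 + 3 + 2*3²) - 81 = -219*(1 + 3 + 2*9) - 81 = -219*(1 + 3 + 18) - 81 = -219*22 - 81 = -4818 - 81 = -4899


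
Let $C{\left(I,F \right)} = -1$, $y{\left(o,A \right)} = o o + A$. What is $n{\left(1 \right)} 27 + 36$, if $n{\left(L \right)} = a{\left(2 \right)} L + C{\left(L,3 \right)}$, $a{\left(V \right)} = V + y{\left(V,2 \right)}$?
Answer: $225$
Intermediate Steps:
$y{\left(o,A \right)} = A + o^{2}$ ($y{\left(o,A \right)} = o^{2} + A = A + o^{2}$)
$a{\left(V \right)} = 2 + V + V^{2}$ ($a{\left(V \right)} = V + \left(2 + V^{2}\right) = 2 + V + V^{2}$)
$n{\left(L \right)} = -1 + 8 L$ ($n{\left(L \right)} = \left(2 + 2 + 2^{2}\right) L - 1 = \left(2 + 2 + 4\right) L - 1 = 8 L - 1 = -1 + 8 L$)
$n{\left(1 \right)} 27 + 36 = \left(-1 + 8 \cdot 1\right) 27 + 36 = \left(-1 + 8\right) 27 + 36 = 7 \cdot 27 + 36 = 189 + 36 = 225$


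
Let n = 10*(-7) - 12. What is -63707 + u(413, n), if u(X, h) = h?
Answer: -63789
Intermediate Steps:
n = -82 (n = -70 - 12 = -82)
-63707 + u(413, n) = -63707 - 82 = -63789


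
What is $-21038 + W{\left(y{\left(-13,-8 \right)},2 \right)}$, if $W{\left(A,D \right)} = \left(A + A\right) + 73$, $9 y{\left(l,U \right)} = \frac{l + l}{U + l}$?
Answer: $- \frac{3962333}{189} \approx -20965.0$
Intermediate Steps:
$y{\left(l,U \right)} = \frac{2 l}{9 \left(U + l\right)}$ ($y{\left(l,U \right)} = \frac{\left(l + l\right) \frac{1}{U + l}}{9} = \frac{2 l \frac{1}{U + l}}{9} = \frac{2 l}{9 \left(U + l\right)}$)
$W{\left(A,D \right)} = 73 + 2 A$ ($W{\left(A,D \right)} = 2 A + 73 = 73 + 2 A$)
$-21038 + W{\left(y{\left(-13,-8 \right)},2 \right)} = -21038 + \left(73 + 2 \cdot \frac{2}{9} \left(-13\right) \frac{1}{-8 - 13}\right) = -21038 + \left(73 + 2 \cdot \frac{2}{9} \left(-13\right) \frac{1}{-21}\right) = -21038 + \left(73 + 2 \cdot \frac{2}{9} \left(-13\right) \left(- \frac{1}{21}\right)\right) = -21038 + \left(73 + 2 \cdot \frac{26}{189}\right) = -21038 + \left(73 + \frac{52}{189}\right) = -21038 + \frac{13849}{189} = - \frac{3962333}{189}$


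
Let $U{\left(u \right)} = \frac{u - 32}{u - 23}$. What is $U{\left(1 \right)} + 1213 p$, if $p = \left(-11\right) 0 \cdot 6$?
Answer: $\frac{31}{22} \approx 1.4091$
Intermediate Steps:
$p = 0$ ($p = 0 \cdot 6 = 0$)
$U{\left(u \right)} = \frac{-32 + u}{-23 + u}$
$U{\left(1 \right)} + 1213 p = \frac{-32 + 1}{-23 + 1} + 1213 \cdot 0 = \frac{1}{-22} \left(-31\right) + 0 = \left(- \frac{1}{22}\right) \left(-31\right) + 0 = \frac{31}{22} + 0 = \frac{31}{22}$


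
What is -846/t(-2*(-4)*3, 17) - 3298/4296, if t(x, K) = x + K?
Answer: -1884817/88068 ≈ -21.402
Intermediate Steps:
t(x, K) = K + x
-846/t(-2*(-4)*3, 17) - 3298/4296 = -846/(17 - 2*(-4)*3) - 3298/4296 = -846/(17 + 8*3) - 3298*1/4296 = -846/(17 + 24) - 1649/2148 = -846/41 - 1649/2148 = -1884817/88068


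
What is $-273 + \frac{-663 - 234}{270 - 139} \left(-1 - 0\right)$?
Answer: $- \frac{34866}{131} \approx -266.15$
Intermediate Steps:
$-273 + \frac{-663 - 234}{270 - 139} \left(-1 - 0\right) = -273 + - \frac{897}{131} \left(-1 + 0\right) = -273 + \left(-897\right) \frac{1}{131} \left(-1\right) = -273 - - \frac{897}{131} = -273 + \frac{897}{131} = - \frac{34866}{131}$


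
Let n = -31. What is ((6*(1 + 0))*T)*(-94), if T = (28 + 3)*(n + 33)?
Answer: -34968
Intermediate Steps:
T = 62 (T = (28 + 3)*(-31 + 33) = 31*2 = 62)
((6*(1 + 0))*T)*(-94) = ((6*(1 + 0))*62)*(-94) = ((6*1)*62)*(-94) = (6*62)*(-94) = 372*(-94) = -34968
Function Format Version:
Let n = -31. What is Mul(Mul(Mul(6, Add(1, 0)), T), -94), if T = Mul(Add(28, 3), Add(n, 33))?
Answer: -34968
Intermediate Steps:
T = 62 (T = Mul(Add(28, 3), Add(-31, 33)) = Mul(31, 2) = 62)
Mul(Mul(Mul(6, Add(1, 0)), T), -94) = Mul(Mul(Mul(6, Add(1, 0)), 62), -94) = Mul(Mul(Mul(6, 1), 62), -94) = Mul(Mul(6, 62), -94) = Mul(372, -94) = -34968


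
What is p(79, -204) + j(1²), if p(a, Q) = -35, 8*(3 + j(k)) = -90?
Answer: -197/4 ≈ -49.250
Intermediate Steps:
j(k) = -57/4 (j(k) = -3 + (⅛)*(-90) = -3 - 45/4 = -57/4)
p(79, -204) + j(1²) = -35 - 57/4 = -197/4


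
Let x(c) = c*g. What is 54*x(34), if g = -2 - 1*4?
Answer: -11016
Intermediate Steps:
g = -6 (g = -2 - 4 = -6)
x(c) = -6*c (x(c) = c*(-6) = -6*c)
54*x(34) = 54*(-6*34) = 54*(-204) = -11016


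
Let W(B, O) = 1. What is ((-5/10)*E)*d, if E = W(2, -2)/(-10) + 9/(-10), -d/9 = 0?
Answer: 0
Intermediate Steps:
d = 0 (d = -9*0 = 0)
E = -1 (E = 1/(-10) + 9/(-10) = 1*(-⅒) + 9*(-⅒) = -⅒ - 9/10 = -1)
((-5/10)*E)*d = (-5/10*(-1))*0 = (-5*⅒*(-1))*0 = -½*(-1)*0 = (½)*0 = 0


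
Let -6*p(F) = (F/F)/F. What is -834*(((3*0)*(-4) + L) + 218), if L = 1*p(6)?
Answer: -1090733/6 ≈ -1.8179e+5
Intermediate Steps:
p(F) = -1/(6*F) (p(F) = -F/F/(6*F) = -1/(6*F))
L = -1/36 (L = 1*(-1/6/6) = 1*(-1/6*1/6) = 1*(-1/36) = -1/36 ≈ -0.027778)
-834*(((3*0)*(-4) + L) + 218) = -834*(((3*0)*(-4) - 1/36) + 218) = -834*((0*(-4) - 1/36) + 218) = -834*((0 - 1/36) + 218) = -834*(-1/36 + 218) = -834*7847/36 = -1090733/6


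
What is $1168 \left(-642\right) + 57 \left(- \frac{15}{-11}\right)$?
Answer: $- \frac{8247561}{11} \approx -7.4978 \cdot 10^{5}$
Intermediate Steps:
$1168 \left(-642\right) + 57 \left(- \frac{15}{-11}\right) = -749856 + 57 \left(\left(-15\right) \left(- \frac{1}{11}\right)\right) = -749856 + 57 \cdot \frac{15}{11} = -749856 + \frac{855}{11} = - \frac{8247561}{11}$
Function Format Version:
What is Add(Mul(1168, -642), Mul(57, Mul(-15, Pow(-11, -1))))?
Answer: Rational(-8247561, 11) ≈ -7.4978e+5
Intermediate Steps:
Add(Mul(1168, -642), Mul(57, Mul(-15, Pow(-11, -1)))) = Add(-749856, Mul(57, Mul(-15, Rational(-1, 11)))) = Add(-749856, Mul(57, Rational(15, 11))) = Add(-749856, Rational(855, 11)) = Rational(-8247561, 11)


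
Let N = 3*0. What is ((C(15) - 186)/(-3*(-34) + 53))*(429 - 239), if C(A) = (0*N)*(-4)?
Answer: -228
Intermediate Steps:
N = 0
C(A) = 0 (C(A) = (0*0)*(-4) = 0*(-4) = 0)
((C(15) - 186)/(-3*(-34) + 53))*(429 - 239) = ((0 - 186)/(-3*(-34) + 53))*(429 - 239) = -186/(102 + 53)*190 = -186/155*190 = -186*1/155*190 = -6/5*190 = -228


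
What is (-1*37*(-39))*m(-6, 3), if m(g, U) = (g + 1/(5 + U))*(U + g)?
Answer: 203463/8 ≈ 25433.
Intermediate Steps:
m(g, U) = (U + g)*(g + 1/(5 + U))
(-1*37*(-39))*m(-6, 3) = (-1*37*(-39))*((3 - 6 + 5*(-6)² + 3*(-6)² - 6*3² + 5*3*(-6))/(5 + 3)) = (-37*(-39))*((3 - 6 + 5*36 + 3*36 - 6*9 - 90)/8) = 1443*((3 - 6 + 180 + 108 - 54 - 90)/8) = 1443*((⅛)*141) = 1443*(141/8) = 203463/8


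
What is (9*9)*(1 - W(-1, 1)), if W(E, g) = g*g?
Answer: 0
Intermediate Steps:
W(E, g) = g²
(9*9)*(1 - W(-1, 1)) = (9*9)*(1 - 1*1²) = 81*(1 - 1*1) = 81*(1 - 1) = 81*0 = 0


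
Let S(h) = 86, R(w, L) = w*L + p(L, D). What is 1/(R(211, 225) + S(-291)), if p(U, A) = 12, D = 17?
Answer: 1/47573 ≈ 2.1020e-5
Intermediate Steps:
R(w, L) = 12 + L*w (R(w, L) = w*L + 12 = L*w + 12 = 12 + L*w)
1/(R(211, 225) + S(-291)) = 1/((12 + 225*211) + 86) = 1/((12 + 47475) + 86) = 1/(47487 + 86) = 1/47573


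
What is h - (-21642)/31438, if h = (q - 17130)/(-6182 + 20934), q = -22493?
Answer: -463202545/231886688 ≈ -1.9975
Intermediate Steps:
h = -39623/14752 (h = (-22493 - 17130)/(-6182 + 20934) = -39623/14752 ≈ -2.6859)
h - (-21642)/31438 = -39623/14752 - (-21642)/31438 = -39623/14752 - 1*(-10821/15719) = -39623/14752 + 10821/15719 = -463202545/231886688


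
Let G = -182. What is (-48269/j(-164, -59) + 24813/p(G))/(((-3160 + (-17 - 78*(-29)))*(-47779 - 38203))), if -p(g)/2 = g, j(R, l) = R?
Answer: 1352453/293530940430 ≈ 4.6075e-6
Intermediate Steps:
p(g) = -2*g
(-48269/j(-164, -59) + 24813/p(G))/(((-3160 + (-17 - 78*(-29)))*(-47779 - 38203))) = (-48269/(-164) + 24813/((-2*(-182))))/(((-3160 + (-17 - 78*(-29)))*(-47779 - 38203))) = (-48269*(-1/164) + 24813/364)/(((-3160 + (-17 + 2262))*(-85982))) = (48269/164 + 24813*(1/364))/(((-3160 + 2245)*(-85982))) = (48269/164 + 24813/364)/((-915*(-85982))) = (1352453/3731)/78673530 = (1352453/3731)*(1/78673530) = 1352453/293530940430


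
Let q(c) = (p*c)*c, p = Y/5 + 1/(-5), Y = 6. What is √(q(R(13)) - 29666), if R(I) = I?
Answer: I*√29497 ≈ 171.75*I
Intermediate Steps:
p = 1 (p = 6/5 + 1/(-5) = 6*(⅕) + 1*(-⅕) = 6/5 - ⅕ = 1)
q(c) = c² (q(c) = (1*c)*c = c*c = c²)
√(q(R(13)) - 29666) = √(13² - 29666) = √(169 - 29666) = √(-29497) = I*√29497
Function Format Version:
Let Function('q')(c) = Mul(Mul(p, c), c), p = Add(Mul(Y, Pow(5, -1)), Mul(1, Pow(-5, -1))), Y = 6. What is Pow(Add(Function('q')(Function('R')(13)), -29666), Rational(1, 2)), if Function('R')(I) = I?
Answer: Mul(I, Pow(29497, Rational(1, 2))) ≈ Mul(171.75, I)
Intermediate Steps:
p = 1 (p = Add(Mul(6, Pow(5, -1)), Mul(1, Pow(-5, -1))) = Add(Mul(6, Rational(1, 5)), Mul(1, Rational(-1, 5))) = Add(Rational(6, 5), Rational(-1, 5)) = 1)
Function('q')(c) = Pow(c, 2) (Function('q')(c) = Mul(Mul(1, c), c) = Mul(c, c) = Pow(c, 2))
Pow(Add(Function('q')(Function('R')(13)), -29666), Rational(1, 2)) = Pow(Add(Pow(13, 2), -29666), Rational(1, 2)) = Pow(Add(169, -29666), Rational(1, 2)) = Pow(-29497, Rational(1, 2)) = Mul(I, Pow(29497, Rational(1, 2)))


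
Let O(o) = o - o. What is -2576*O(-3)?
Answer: 0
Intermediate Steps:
O(o) = 0
-2576*O(-3) = -2576*0 = 0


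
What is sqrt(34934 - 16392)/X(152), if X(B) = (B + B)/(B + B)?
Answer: sqrt(18542) ≈ 136.17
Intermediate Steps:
X(B) = 1 (X(B) = (2*B)/((2*B)) = (2*B)*(1/(2*B)) = 1)
sqrt(34934 - 16392)/X(152) = sqrt(34934 - 16392)/1 = sqrt(18542)*1 = sqrt(18542)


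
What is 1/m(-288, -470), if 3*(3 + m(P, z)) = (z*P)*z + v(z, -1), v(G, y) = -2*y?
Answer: -3/63619207 ≈ -4.7156e-8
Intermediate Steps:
m(P, z) = -7/3 + P*z²/3 (m(P, z) = -3 + ((z*P)*z - 2*(-1))/3 = -3 + ((P*z)*z + 2)/3 = -3 + (P*z² + 2)/3 = -3 + (2 + P*z²)/3 = -3 + (⅔ + P*z²/3) = -7/3 + P*z²/3)
1/m(-288, -470) = 1/(-7/3 + (⅓)*(-288)*(-470)²) = 1/(-7/3 + (⅓)*(-288)*220900) = 1/(-7/3 - 21206400) = 1/(-63619207/3) = -3/63619207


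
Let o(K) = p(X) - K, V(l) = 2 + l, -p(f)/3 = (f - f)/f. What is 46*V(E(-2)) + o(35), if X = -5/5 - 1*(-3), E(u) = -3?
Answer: -81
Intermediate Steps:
X = 2 (X = -5*⅕ + 3 = -1 + 3 = 2)
p(f) = 0 (p(f) = -3*(f - f)/f = -0/f = -3*0 = 0)
o(K) = -K (o(K) = 0 - K = -K)
46*V(E(-2)) + o(35) = 46*(2 - 3) - 1*35 = 46*(-1) - 35 = -46 - 35 = -81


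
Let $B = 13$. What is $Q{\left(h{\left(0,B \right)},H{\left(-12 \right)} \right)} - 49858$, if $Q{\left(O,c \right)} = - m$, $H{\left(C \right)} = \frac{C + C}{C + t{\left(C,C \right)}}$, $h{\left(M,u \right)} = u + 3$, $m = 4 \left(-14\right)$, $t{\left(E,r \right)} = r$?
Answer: $-49802$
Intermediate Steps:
$m = -56$
$h{\left(M,u \right)} = 3 + u$
$H{\left(C \right)} = 1$ ($H{\left(C \right)} = \frac{C + C}{C + C} = \frac{2 C}{2 C} = 2 C \frac{1}{2 C} = 1$)
$Q{\left(O,c \right)} = 56$ ($Q{\left(O,c \right)} = \left(-1\right) \left(-56\right) = 56$)
$Q{\left(h{\left(0,B \right)},H{\left(-12 \right)} \right)} - 49858 = 56 - 49858 = -49802$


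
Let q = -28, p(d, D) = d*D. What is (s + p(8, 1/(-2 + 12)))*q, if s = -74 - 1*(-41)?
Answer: 4508/5 ≈ 901.60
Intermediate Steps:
p(d, D) = D*d
s = -33 (s = -74 + 41 = -33)
(s + p(8, 1/(-2 + 12)))*q = (-33 + 8/(-2 + 12))*(-28) = (-33 + 8/10)*(-28) = (-33 + (⅒)*8)*(-28) = (-33 + ⅘)*(-28) = -161/5*(-28) = 4508/5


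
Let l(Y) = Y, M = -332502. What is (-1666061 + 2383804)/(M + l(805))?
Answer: -717743/331697 ≈ -2.1639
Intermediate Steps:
(-1666061 + 2383804)/(M + l(805)) = (-1666061 + 2383804)/(-332502 + 805) = 717743/(-331697) = 717743*(-1/331697) = -717743/331697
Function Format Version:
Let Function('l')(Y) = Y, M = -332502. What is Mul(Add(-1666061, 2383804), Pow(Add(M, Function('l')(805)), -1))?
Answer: Rational(-717743, 331697) ≈ -2.1639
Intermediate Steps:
Mul(Add(-1666061, 2383804), Pow(Add(M, Function('l')(805)), -1)) = Mul(Add(-1666061, 2383804), Pow(Add(-332502, 805), -1)) = Mul(717743, Pow(-331697, -1)) = Mul(717743, Rational(-1, 331697)) = Rational(-717743, 331697)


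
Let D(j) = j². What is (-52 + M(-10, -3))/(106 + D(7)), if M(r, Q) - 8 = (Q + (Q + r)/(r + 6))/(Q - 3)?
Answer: -1057/3720 ≈ -0.28414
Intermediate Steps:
M(r, Q) = 8 + (Q + (Q + r)/(6 + r))/(-3 + Q) (M(r, Q) = 8 + (Q + (Q + r)/(r + 6))/(Q - 3) = 8 + (Q + (Q + r)/(6 + r))/(-3 + Q))
(-52 + M(-10, -3))/(106 + D(7)) = (-52 + (-144 - 23*(-10) + 55*(-3) + 9*(-3)*(-10))/(-18 - 3*(-10) + 6*(-3) - 3*(-10)))/(106 + 7²) = (-52 + (-144 + 230 - 165 + 270)/(-18 + 30 - 18 + 30))/(106 + 49) = (-52 + 191/24)/155 = (1/155)*(-1057/24) = -1057/3720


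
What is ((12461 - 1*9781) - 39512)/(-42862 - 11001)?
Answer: 36832/53863 ≈ 0.68381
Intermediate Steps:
((12461 - 1*9781) - 39512)/(-42862 - 11001) = ((12461 - 9781) - 39512)/(-53863) = (2680 - 39512)*(-1/53863) = -36832*(-1/53863) = 36832/53863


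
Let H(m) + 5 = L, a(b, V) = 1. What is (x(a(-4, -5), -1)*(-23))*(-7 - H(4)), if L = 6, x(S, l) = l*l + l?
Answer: 0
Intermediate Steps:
x(S, l) = l + l**2 (x(S, l) = l**2 + l = l + l**2)
H(m) = 1 (H(m) = -5 + 6 = 1)
(x(a(-4, -5), -1)*(-23))*(-7 - H(4)) = (-(1 - 1)*(-23))*(-7 - 1*1) = (-1*0*(-23))*(-7 - 1) = (0*(-23))*(-8) = 0*(-8) = 0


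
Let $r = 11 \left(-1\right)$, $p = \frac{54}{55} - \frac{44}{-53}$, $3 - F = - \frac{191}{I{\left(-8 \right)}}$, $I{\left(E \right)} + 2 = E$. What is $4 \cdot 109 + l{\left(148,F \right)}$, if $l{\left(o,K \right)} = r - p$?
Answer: $\frac{1233593}{2915} \approx 423.19$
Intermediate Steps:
$I{\left(E \right)} = -2 + E$
$F = - \frac{161}{10}$ ($F = 3 - - \frac{191}{-2 - 8} = 3 - - \frac{191}{-10} = 3 - \left(-191\right) \left(- \frac{1}{10}\right) = 3 - \frac{191}{10} = - \frac{161}{10} \approx -16.1$)
$p = \frac{5282}{2915}$ ($p = 54 \cdot \frac{1}{55} - - \frac{44}{53} = \frac{54}{55} + \frac{44}{53} = \frac{5282}{2915} \approx 1.812$)
$r = -11$
$l{\left(o,K \right)} = - \frac{37347}{2915}$ ($l{\left(o,K \right)} = -11 - \frac{5282}{2915} = - \frac{37347}{2915}$)
$4 \cdot 109 + l{\left(148,F \right)} = 4 \cdot 109 - \frac{37347}{2915} = 436 - \frac{37347}{2915} = \frac{1233593}{2915}$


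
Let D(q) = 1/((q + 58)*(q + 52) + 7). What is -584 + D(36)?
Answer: -4834935/8279 ≈ -584.00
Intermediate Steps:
D(q) = 1/(7 + (52 + q)*(58 + q)) (D(q) = 1/((58 + q)*(52 + q) + 7) = 1/((52 + q)*(58 + q) + 7) = 1/(7 + (52 + q)*(58 + q)))
-584 + D(36) = -584 + 1/(3023 + 36**2 + 110*36) = -584 + 1/(3023 + 1296 + 3960) = -584 + 1/8279 = -4834935/8279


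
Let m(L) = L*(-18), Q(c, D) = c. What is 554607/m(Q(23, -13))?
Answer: -61623/46 ≈ -1339.6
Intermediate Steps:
m(L) = -18*L
554607/m(Q(23, -13)) = 554607/((-18*23)) = 554607/(-414) = 554607*(-1/414) = -61623/46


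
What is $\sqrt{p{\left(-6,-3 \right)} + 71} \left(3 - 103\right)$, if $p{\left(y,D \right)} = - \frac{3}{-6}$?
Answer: $- 50 \sqrt{286} \approx -845.58$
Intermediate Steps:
$p{\left(y,D \right)} = \frac{1}{2}$ ($p{\left(y,D \right)} = \left(-3\right) \left(- \frac{1}{6}\right) = \frac{1}{2}$)
$\sqrt{p{\left(-6,-3 \right)} + 71} \left(3 - 103\right) = \sqrt{\frac{1}{2} + 71} \left(3 - 103\right) = \sqrt{\frac{143}{2}} \left(-100\right) = \frac{\sqrt{286}}{2} \left(-100\right) = - 50 \sqrt{286}$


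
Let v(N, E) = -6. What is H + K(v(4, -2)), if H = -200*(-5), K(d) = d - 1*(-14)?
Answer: 1008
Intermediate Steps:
K(d) = 14 + d (K(d) = d + 14 = 14 + d)
H = 1000
H + K(v(4, -2)) = 1000 + (14 - 6) = 1000 + 8 = 1008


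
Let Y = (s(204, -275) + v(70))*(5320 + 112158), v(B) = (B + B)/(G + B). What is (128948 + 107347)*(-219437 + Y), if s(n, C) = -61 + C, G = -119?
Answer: -66208411693125/7 ≈ -9.4583e+12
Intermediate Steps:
v(B) = 2*B/(-119 + B) (v(B) = (B + B)/(-119 + B) = (2*B)/(-119 + B) = 2*B/(-119 + B))
Y = -278657816/7 (Y = ((-61 - 275) + 2*70/(-119 + 70))*(5320 + 112158) = (-336 + 2*70/(-49))*117478 = (-336 + 2*70*(-1/49))*117478 = (-336 - 20/7)*117478 = -2372/7*117478 = -278657816/7 ≈ -3.9808e+7)
(128948 + 107347)*(-219437 + Y) = (128948 + 107347)*(-219437 - 278657816/7) = 236295*(-280193875/7) = -66208411693125/7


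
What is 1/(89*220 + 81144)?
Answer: 1/100724 ≈ 9.9281e-6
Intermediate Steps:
1/(89*220 + 81144) = 1/(19580 + 81144) = 1/100724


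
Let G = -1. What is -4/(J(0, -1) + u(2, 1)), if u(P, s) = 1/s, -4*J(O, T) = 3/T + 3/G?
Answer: -8/5 ≈ -1.6000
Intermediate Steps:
J(O, T) = ¾ - 3/(4*T) (J(O, T) = -(3/T + 3/(-1))/4 = -(3/T + 3*(-1))/4 = -(3/T - 3)/4 = -(-3 + 3/T)/4 = ¾ - 3/(4*T))
-4/(J(0, -1) + u(2, 1)) = -4/((¾)*(-1 - 1)/(-1) + 1/1) = -4/((¾)*(-1)*(-2) + 1) = -4/(3/2 + 1) = -4/(5/2) = (⅖)*(-4) = -8/5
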